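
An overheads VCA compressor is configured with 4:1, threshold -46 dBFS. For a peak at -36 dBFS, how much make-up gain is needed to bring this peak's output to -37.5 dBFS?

6 dB

Without make-up, output = threshold + overshoot/4 = -46 + 2.5 = -43.5 dBFS.
Gap to target: 6 dB.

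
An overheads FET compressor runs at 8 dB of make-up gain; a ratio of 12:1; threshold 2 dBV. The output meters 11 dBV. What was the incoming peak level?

Remove make-up: 11 − 8 = 3 dBV.
Post-compression overshoot = 3 − 2 = 1 dB.
Undo the ratio: input overshoot = 1 × 12 = 12 dB, giving input = 14 dBV.

14 dBV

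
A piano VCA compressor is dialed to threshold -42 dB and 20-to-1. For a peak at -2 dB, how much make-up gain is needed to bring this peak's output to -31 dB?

9 dB

Without make-up, output = threshold + overshoot/20 = -42 + 2 = -40 dB.
Gap to target: 9 dB.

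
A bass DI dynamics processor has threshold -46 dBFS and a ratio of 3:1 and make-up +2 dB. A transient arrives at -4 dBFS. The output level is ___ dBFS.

-4 dBFS sits 42 dB over threshold.
3:1 compression reduces that to 42/3 = 14 dB over.
That puts the output at -32 dBFS; make-up adds 2 dB, giving -30 dBFS.

-30 dBFS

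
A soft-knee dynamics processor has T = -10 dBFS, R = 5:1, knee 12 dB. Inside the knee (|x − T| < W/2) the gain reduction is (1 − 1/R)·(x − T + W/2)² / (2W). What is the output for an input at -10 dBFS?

-11.2 dBFS

x − T + W/2 = -10 − (-10) + 6 = 6.
GR = (1 − 1/5) × 6² / 24 = 0.8 × 36 / 24 = 1.2 dB.
Output = -10 − 1.2 = -11.2 dBFS.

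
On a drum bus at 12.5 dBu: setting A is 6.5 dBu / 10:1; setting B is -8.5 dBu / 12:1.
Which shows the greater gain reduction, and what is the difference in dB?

B, by 13.85 dB

A: overshoot 6 dB → output overshoot 0.6 dB → GR 5.4 dB.
B: overshoot 21 dB → output overshoot 1.75 dB → GR 19.25 dB.
B reduces 13.85 dB more.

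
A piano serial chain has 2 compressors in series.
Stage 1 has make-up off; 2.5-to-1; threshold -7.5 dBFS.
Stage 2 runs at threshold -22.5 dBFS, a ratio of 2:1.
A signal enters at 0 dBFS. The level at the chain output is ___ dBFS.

Stage 1: 0 dBFS is 7.5 dB over -7.5 dBFS; at 2.5:1 that becomes 3 dB over, giving -4.5 dBFS.
Stage 2: -4.5 dBFS is 18 dB over -22.5 dBFS; at 2:1 that becomes 9 dB over, giving -13.5 dBFS.

-13.5 dBFS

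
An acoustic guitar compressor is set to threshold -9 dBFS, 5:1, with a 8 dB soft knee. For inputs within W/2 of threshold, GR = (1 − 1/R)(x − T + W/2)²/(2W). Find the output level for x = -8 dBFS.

x − T + W/2 = -8 − (-9) + 4 = 5.
GR = (1 − 1/5) × 5² / 16 = 0.8 × 25 / 16 = 1.25 dB.
Output = -8 − 1.25 = -9.25 dBFS.

-9.25 dBFS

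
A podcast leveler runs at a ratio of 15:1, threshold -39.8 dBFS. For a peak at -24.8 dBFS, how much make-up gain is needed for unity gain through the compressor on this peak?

14 dB

Overshoot 15 dB → 15/15 = 1 dB after compression, so the compressed level is -39.8 + 1 = -38.8 dBFS.
Make-up = target − compressed = -24.8 − (-38.8) = 14 dB.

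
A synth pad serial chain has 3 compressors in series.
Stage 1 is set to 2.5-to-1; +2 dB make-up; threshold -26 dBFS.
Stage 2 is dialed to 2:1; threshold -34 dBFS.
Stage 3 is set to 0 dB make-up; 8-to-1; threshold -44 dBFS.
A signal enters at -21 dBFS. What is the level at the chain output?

Stage 1: overshoot 5 dB → 5/2.5 = 2 dB → -24 dBFS; +2 dB make-up → -22 dBFS.
Stage 2: 12 dB above -34 dBFS, reduced 2:1 to 6 dB above → -28 dBFS.
Stage 3: 16 dB above -44 dBFS, reduced 8:1 to 2 dB above → -42 dBFS.

-42 dBFS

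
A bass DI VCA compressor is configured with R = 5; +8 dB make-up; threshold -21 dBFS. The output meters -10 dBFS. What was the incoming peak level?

Stripping the +8 dB make-up gives -18 dBFS at the gain stage.
That's 3 dB above the -21 dBFS threshold.
Input overshoot = R × output overshoot = 15 dB → input = -21 + 15 = -6 dBFS.

-6 dBFS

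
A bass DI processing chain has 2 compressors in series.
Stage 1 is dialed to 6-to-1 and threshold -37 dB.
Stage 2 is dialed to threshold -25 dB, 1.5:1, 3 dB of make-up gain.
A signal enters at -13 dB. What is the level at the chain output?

-30 dB

Stage 1: overshoot 24 dB → 24/6 = 4 dB → -33 dB.
Stage 2: -33 dB ≤ -25 dB, so stage 2 doesn't engage; make-up brings it to -30 dB.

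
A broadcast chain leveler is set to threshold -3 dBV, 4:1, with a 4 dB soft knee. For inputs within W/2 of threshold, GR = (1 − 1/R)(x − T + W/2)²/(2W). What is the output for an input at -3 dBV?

-3.375 dBV

x − T + W/2 = -3 − (-3) + 2 = 2.
GR = (1 − 1/4) × 2² / 8 = 0.75 × 4 / 8 = 0.375 dB.
Output = -3 − 0.375 = -3.375 dBV.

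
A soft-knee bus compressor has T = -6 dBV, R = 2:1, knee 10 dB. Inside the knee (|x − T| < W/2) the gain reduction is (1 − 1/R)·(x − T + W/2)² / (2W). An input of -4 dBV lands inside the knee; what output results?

-5.225 dBV

x − T + W/2 = -4 − (-6) + 5 = 7.
GR = (1 − 1/2) × 7² / 20 = 0.5 × 49 / 20 = 1.225 dB.
Output = -4 − 1.225 = -5.225 dBV.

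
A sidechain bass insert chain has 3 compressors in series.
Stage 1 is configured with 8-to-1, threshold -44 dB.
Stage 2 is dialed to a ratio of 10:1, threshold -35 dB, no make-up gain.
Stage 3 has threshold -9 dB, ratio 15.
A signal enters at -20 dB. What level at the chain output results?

Stage 1: overshoot 24 dB → 24/8 = 3 dB → -41 dB.
Stage 2: -41 dB is at or below the -35 dB threshold — no compression; output -41 dB.
Stage 3: below threshold (-41 ≤ -9); passes unchanged; output -41 dB.

-41 dB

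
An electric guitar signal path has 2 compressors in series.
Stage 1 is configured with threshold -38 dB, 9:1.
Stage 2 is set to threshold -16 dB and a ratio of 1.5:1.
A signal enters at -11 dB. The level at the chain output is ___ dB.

-35 dB

Stage 1: -11 dB is 27 dB over -38 dB; at 9:1 that becomes 3 dB over, giving -35 dB.
Stage 2: below threshold (-35 ≤ -16); passes unchanged; output -35 dB.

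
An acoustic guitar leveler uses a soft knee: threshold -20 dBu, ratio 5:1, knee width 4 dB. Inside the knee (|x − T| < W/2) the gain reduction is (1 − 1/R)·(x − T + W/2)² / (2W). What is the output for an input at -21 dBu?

-21.1 dBu

x − T + W/2 = -21 − (-20) + 2 = 1.
GR = (1 − 1/5) × 1² / 8 = 0.8 × 1 / 8 = 0.1 dB.
Output = -21 − 0.1 = -21.1 dBu.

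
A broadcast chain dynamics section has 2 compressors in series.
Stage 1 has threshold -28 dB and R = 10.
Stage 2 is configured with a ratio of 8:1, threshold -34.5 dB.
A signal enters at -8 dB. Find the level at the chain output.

-33.4375 dB

Stage 1: -8 dB is 20 dB over -28 dB; at 10:1 that becomes 2 dB over, giving -26 dB.
Stage 2: -26 dB is 8.5 dB over -34.5 dB; at 8:1 that becomes 1.0625 dB over, giving -33.4375 dB.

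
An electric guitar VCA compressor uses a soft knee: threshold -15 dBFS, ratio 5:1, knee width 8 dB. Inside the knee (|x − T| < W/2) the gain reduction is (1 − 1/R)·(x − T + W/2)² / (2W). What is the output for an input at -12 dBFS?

x − T + W/2 = -12 − (-15) + 4 = 7.
GR = (1 − 1/5) × 7² / 16 = 0.8 × 49 / 16 = 2.45 dB.
Output = -12 − 2.45 = -14.45 dBFS.

-14.45 dBFS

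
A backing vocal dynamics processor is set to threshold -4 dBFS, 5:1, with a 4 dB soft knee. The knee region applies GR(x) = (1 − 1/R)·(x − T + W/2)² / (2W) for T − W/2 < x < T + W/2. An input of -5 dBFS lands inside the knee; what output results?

x − T + W/2 = -5 − (-4) + 2 = 1.
GR = (1 − 1/5) × 1² / 8 = 0.8 × 1 / 8 = 0.1 dB.
Output = -5 − 0.1 = -5.1 dBFS.

-5.1 dBFS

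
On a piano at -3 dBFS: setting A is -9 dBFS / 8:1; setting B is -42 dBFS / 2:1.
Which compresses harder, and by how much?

A: overshoot 6 dB → output overshoot 0.75 dB → GR 5.25 dB.
B: overshoot 39 dB → output overshoot 19.5 dB → GR 19.5 dB.
B applies 14.25 dB more gain reduction.

B, by 14.25 dB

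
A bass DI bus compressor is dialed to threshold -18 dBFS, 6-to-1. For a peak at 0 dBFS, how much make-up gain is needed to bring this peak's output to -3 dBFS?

Without make-up, output = threshold + overshoot/6 = -18 + 3 = -15 dBFS.
Gap to target: 12 dB.

12 dB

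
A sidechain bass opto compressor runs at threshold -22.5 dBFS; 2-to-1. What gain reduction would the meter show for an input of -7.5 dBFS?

7.5 dB

-7.5 dBFS exceeds the threshold by 15 dB.
A 2:1 ratio leaves 7.5 dB of that excess.
So the signal is attenuated by 15 − 7.5 = 7.5 dB.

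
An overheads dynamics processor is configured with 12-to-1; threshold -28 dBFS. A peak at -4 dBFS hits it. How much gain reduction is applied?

22 dB

The signal is 24 dB above threshold.
After 12:1 compression the overshoot becomes 24/12 = 2 dB.
GR = overshoot in − overshoot out = 24 − 2 = 22 dB.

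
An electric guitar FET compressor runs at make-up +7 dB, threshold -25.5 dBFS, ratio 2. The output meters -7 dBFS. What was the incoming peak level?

Remove make-up: -7 − 7 = -14 dBFS.
The compressed level sits -14 − (-25.5) = 11.5 dB over threshold.
Input overshoot = R × output overshoot = 23 dB → input = -25.5 + 23 = -2.5 dBFS.

-2.5 dBFS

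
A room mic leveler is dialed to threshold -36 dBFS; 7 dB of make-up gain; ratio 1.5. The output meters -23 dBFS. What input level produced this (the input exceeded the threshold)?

-27 dBFS

Remove make-up: -23 − 7 = -30 dBFS.
That's 6 dB above the -36 dBFS threshold.
Before 1.5:1 compression the overshoot was 6 × 1.5 = 9 dB, so input = -36 + 9 = -27 dBFS.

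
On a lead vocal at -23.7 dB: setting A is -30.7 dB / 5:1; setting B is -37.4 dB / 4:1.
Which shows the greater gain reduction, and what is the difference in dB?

A: 7 dB over, compressed to 1.4 dB over, so 5.6 dB of GR.
B: 13.7 dB over, compressed to 3.425 dB over, so 10.275 dB of GR.
Difference: 4.675 dB in favour of B.

B, by 4.675 dB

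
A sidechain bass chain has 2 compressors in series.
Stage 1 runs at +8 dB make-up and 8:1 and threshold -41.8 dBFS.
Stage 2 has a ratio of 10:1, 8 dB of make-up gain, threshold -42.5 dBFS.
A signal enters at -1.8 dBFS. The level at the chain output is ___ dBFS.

Stage 1: overshoot 40 dB → 40/8 = 5 dB → -36.8 dBFS; +8 dB make-up → -28.8 dBFS.
Stage 2: 13.7 dB above -42.5 dBFS, reduced 10:1 to 1.37 dB above → -41.13 dBFS; +8 dB make-up → -33.13 dBFS.

-33.13 dBFS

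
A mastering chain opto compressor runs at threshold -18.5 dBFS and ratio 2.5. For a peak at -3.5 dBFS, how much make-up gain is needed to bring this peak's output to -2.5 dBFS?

10 dB

Without make-up, output = threshold + overshoot/2.5 = -18.5 + 6 = -12.5 dBFS.
Gap to target: 10 dB.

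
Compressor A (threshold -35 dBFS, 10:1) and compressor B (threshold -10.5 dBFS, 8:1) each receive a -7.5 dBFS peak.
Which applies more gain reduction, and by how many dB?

A, by 22.125 dB

A: GR = 27.5 − 27.5/10 = 24.75 dB.
B: GR = 3 − 3/8 = 2.625 dB.
Difference: 22.125 dB in favour of A.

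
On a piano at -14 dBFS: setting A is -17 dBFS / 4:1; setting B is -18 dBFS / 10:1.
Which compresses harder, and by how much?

A: 3 dB over, compressed to 0.75 dB over, so 2.25 dB of GR.
B: 4 dB over, compressed to 0.4 dB over, so 3.6 dB of GR.
B reduces 1.35 dB more.

B, by 1.35 dB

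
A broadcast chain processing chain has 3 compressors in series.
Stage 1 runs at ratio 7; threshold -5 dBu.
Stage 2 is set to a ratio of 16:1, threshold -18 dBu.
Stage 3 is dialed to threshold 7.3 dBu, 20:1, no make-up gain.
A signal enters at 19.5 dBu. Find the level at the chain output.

Stage 1: 24.5 dB above -5 dBu, reduced 7:1 to 3.5 dB above → -1.5 dBu.
Stage 2: 16.5 dB above -18 dBu, reduced 16:1 to 1.03125 dB above → -16.96875 dBu.
Stage 3: -16.96875 dBu is at or below the 7.3 dBu threshold — no compression; output -16.96875 dBu.

-16.96875 dBu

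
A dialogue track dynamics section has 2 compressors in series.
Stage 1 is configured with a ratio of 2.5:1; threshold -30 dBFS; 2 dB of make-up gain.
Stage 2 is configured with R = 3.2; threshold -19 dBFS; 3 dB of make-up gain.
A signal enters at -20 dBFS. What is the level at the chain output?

-21 dBFS

Stage 1: overshoot 10 dB → 10/2.5 = 4 dB → -26 dBFS; +2 dB make-up → -24 dBFS.
Stage 2: -24 dBFS ≤ -19 dBFS, so stage 2 doesn't engage; make-up brings it to -21 dBFS.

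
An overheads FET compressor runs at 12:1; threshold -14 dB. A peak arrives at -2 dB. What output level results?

-13 dB

-2 dB sits 12 dB over threshold.
12:1 compression reduces that to 12/12 = 1 dB over.
Output = -14 + 1 = -13 dB.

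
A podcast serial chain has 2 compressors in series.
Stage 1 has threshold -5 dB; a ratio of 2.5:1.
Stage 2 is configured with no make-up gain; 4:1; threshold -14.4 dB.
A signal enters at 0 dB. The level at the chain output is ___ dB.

Stage 1: 5 dB above -5 dB, reduced 2.5:1 to 2 dB above → -3 dB.
Stage 2: 11.4 dB above -14.4 dB, reduced 4:1 to 2.85 dB above → -11.55 dB.

-11.55 dB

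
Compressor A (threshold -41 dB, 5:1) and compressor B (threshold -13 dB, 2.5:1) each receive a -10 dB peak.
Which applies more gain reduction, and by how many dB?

A, by 23 dB

A: GR = 31 − 31/5 = 24.8 dB.
B: GR = 3 − 3/2.5 = 1.8 dB.
A applies 23 dB more gain reduction.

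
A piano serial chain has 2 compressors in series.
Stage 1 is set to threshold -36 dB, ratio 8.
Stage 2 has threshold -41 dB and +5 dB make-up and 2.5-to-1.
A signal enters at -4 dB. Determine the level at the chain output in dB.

Stage 1: -4 dB is 32 dB over -36 dB; at 8:1 that becomes 4 dB over, giving -32 dB.
Stage 2: -32 dB is 9 dB over -41 dB; at 2.5:1 that becomes 3.6 dB over, giving -37.4 dB; +5 dB make-up → -32.4 dB.

-32.4 dB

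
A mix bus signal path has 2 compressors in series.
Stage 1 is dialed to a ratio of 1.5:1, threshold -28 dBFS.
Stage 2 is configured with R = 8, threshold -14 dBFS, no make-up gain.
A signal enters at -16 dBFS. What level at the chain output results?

Stage 1: 12 dB above -28 dBFS, reduced 1.5:1 to 8 dB above → -20 dBFS.
Stage 2: -20 dBFS ≤ -14 dBFS, so stage 2 doesn't engage; output -20 dBFS.

-20 dBFS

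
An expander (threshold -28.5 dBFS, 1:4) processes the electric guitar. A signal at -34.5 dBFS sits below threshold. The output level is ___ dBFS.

-52.5 dBFS

Undershoot = (-28.5) − (-34.5) = 6 dB.
At 1:4, that expands to 24 dB under threshold.
Output = -28.5 − 24 = -52.5 dBFS.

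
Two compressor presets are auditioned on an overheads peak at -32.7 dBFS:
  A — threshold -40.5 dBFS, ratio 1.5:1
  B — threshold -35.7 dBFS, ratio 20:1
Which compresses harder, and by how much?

B, by 0.25 dB

A: 7.8 dB over, compressed to 5.2 dB over, so 2.6 dB of GR.
B: 3 dB over, compressed to 0.15 dB over, so 2.85 dB of GR.
Difference: 0.25 dB in favour of B.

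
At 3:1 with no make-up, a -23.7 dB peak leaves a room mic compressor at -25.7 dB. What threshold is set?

Let T be the threshold. Output overshoot = (input overshoot)/R, so -25.7 − T = (-23.7 − T)/3.
3·(-25.7 − T) = -23.7 − T → 2·T = -77.1 − (-23.7) = -53.4.
T = -53.4/2 = -26.7 dB.

-26.7 dB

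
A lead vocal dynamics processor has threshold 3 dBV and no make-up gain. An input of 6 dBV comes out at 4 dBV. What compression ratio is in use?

3:1

Input overshoot = 6 − 3 = 3 dB; output overshoot = 4 − 3 = 1 dB.
Ratio = 3 / 1 = 3.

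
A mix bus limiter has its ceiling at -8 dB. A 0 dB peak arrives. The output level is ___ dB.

The limiter clamps the peak to its -8 dB ceiling.

-8 dB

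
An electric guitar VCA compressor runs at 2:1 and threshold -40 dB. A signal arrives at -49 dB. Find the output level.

-49 dB

-49 dB is 9 dB below the -40 dB threshold, so no gain reduction is applied.
Output = input = -49 dB.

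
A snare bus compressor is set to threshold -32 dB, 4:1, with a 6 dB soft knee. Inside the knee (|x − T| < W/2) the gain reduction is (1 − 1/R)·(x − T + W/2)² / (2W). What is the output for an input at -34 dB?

-34.0625 dB

x − T + W/2 = -34 − (-32) + 3 = 1.
GR = (1 − 1/4) × 1² / 12 = 0.75 × 1 / 12 = 0.0625 dB.
Output = -34 − 0.0625 = -34.0625 dB.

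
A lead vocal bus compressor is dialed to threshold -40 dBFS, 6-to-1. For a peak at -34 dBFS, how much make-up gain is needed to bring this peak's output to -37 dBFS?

Overshoot 6 dB → 6/6 = 1 dB after compression, so the compressed level is -40 + 1 = -39 dBFS.
Make-up = target − compressed = -37 − (-39) = 2 dB.

2 dB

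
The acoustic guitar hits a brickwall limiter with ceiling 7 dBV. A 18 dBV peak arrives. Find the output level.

A brickwall limiter is an ∞:1 compressor: any input above the ceiling is clamped to 7 dBV.

7 dBV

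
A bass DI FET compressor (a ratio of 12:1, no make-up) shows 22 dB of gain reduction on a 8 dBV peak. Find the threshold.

Gain reduction = 8 − (-14) = 22 dB; output overshoot = GR / (R − 1) = 22 / 11 = 2 dB.
Threshold = output − output overshoot = -14 − 2 = -16 dBV.

-16 dBV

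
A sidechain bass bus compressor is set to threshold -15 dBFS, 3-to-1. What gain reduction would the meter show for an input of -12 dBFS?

2 dB

-12 dBFS exceeds the threshold by 3 dB.
After 3:1 compression the overshoot becomes 3/3 = 1 dB.
So the signal is attenuated by 3 − 1 = 2 dB.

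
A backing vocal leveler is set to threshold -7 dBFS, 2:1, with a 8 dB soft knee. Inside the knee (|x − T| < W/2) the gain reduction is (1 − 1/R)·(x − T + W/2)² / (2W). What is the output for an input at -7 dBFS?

-7.5 dBFS

x − T + W/2 = -7 − (-7) + 4 = 4.
GR = (1 − 1/2) × 4² / 16 = 0.5 × 16 / 16 = 0.5 dB.
Output = -7 − 0.5 = -7.5 dBFS.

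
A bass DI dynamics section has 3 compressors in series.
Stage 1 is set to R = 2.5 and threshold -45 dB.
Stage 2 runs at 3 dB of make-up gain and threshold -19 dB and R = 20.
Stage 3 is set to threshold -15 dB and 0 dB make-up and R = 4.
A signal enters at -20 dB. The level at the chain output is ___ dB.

-32 dB

Stage 1: -20 dB is 25 dB over -45 dB; at 2.5:1 that becomes 10 dB over, giving -35 dB.
Stage 2: below threshold (-35 ≤ -19); passes unchanged; make-up brings it to -32 dB.
Stage 3: -32 dB is at or below the -15 dB threshold — no compression; output -32 dB.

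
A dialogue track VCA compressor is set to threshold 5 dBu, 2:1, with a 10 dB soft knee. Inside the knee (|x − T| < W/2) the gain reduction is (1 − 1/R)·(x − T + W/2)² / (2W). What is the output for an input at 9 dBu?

6.975 dBu

x − T + W/2 = 9 − 5 + 5 = 9.
GR = (1 − 1/2) × 9² / 20 = 0.5 × 81 / 20 = 2.025 dB.
Output = 9 − 2.025 = 6.975 dBu.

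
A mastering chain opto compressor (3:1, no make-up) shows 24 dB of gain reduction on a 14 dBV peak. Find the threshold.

-22 dBV

Let T be the threshold. Output overshoot = (input overshoot)/R, so -10 − T = (14 − T)/3.
3·(-10 − T) = 14 − T → 2·T = -30 − 14 = -44.
T = -44/2 = -22 dBV.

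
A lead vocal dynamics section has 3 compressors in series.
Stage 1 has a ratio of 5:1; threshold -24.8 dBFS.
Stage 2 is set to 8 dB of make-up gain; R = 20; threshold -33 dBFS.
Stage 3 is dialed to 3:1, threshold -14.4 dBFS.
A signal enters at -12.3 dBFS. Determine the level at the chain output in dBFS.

Stage 1: -12.3 dBFS is 12.5 dB over -24.8 dBFS; at 5:1 that becomes 2.5 dB over, giving -22.3 dBFS.
Stage 2: overshoot 10.7 dB → 10.7/20 = 0.535 dB → -32.465 dBFS; +8 dB make-up → -24.465 dBFS.
Stage 3: below threshold (-24.465 ≤ -14.4); passes unchanged; output -24.465 dBFS.

-24.465 dBFS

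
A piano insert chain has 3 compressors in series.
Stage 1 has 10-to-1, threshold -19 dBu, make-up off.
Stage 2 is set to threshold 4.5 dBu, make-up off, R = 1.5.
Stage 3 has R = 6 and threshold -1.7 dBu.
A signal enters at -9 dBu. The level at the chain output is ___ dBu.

Stage 1: 10 dB above -19 dBu, reduced 10:1 to 1 dB above → -18 dBu.
Stage 2: -18 dBu ≤ 4.5 dBu, so stage 2 doesn't engage; output -18 dBu.
Stage 3: below threshold (-18 ≤ -1.7); passes unchanged; output -18 dBu.

-18 dBu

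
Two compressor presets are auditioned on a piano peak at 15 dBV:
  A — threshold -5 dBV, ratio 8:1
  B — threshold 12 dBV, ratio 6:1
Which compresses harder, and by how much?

A: GR = 20 − 20/8 = 17.5 dB.
B: GR = 3 − 3/6 = 2.5 dB.
Difference: 15 dB in favour of A.

A, by 15 dB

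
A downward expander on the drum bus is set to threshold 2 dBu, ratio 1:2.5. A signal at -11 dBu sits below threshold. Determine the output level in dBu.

-30.5 dBu

The input is 13 dB below the 2 dBu threshold.
A 1:2.5 expander multiplies undershoot by 2.5: 13 × 2.5 = 32.5 dB below threshold.
Output = 2 − 32.5 = -30.5 dBu.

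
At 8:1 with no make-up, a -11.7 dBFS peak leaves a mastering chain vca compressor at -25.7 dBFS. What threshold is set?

Let T be the threshold. Output overshoot = (input overshoot)/R, so -25.7 − T = (-11.7 − T)/8.
8·(-25.7 − T) = -11.7 − T → 7·T = -205.6 − (-11.7) = -193.9.
T = -193.9/7 = -27.7 dBFS.

-27.7 dBFS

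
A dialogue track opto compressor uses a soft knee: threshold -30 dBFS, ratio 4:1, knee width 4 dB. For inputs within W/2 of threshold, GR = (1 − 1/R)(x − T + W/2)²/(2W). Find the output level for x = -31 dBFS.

-31.09375 dBFS

x − T + W/2 = -31 − (-30) + 2 = 1.
GR = (1 − 1/4) × 1² / 8 = 0.75 × 1 / 8 = 0.09375 dB.
Output = -31 − 0.09375 = -31.09375 dBFS.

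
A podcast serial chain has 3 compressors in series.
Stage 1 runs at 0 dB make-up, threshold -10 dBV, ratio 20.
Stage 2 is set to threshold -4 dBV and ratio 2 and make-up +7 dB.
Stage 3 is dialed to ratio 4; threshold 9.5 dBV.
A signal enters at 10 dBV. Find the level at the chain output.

Stage 1: 10 dBV is 20 dB over -10 dBV; at 20:1 that becomes 1 dB over, giving -9 dBV.
Stage 2: -9 dBV is at or below the -4 dBV threshold — no compression; make-up brings it to -2 dBV.
Stage 3: -2 dBV is at or below the 9.5 dBV threshold — no compression; output -2 dBV.

-2 dBV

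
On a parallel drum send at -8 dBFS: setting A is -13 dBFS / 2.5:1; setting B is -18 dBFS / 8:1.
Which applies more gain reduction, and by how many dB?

A: 5 dB over, compressed to 2 dB over, so 3 dB of GR.
B: 10 dB over, compressed to 1.25 dB over, so 8.75 dB of GR.
B applies 5.75 dB more gain reduction.

B, by 5.75 dB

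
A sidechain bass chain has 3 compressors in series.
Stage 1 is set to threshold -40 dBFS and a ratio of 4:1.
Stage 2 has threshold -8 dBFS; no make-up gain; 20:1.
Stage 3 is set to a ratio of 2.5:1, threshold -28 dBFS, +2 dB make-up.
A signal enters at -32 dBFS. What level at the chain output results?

Stage 1: overshoot 8 dB → 8/4 = 2 dB → -38 dBFS.
Stage 2: -38 dBFS ≤ -8 dBFS, so stage 2 doesn't engage; output -38 dBFS.
Stage 3: -38 dBFS ≤ -28 dBFS, so stage 3 doesn't engage; make-up brings it to -36 dBFS.

-36 dBFS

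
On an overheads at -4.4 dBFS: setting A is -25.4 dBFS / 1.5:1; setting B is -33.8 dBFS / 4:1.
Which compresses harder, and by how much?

A: overshoot 21 dB → output overshoot 14 dB → GR 7 dB.
B: overshoot 29.4 dB → output overshoot 7.35 dB → GR 22.05 dB.
B reduces 15.05 dB more.

B, by 15.05 dB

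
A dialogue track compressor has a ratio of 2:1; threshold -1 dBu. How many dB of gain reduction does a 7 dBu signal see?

The signal is 8 dB above threshold.
At 2:1, output sits 8/2 = 4 dB above threshold.
Gain reduction = 8 − 4 = 4 dB.

4 dB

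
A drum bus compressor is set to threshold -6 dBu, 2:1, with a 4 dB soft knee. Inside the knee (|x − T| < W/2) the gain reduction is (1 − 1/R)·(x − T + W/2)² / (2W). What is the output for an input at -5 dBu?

-5.5625 dBu

x − T + W/2 = -5 − (-6) + 2 = 3.
GR = (1 − 1/2) × 3² / 8 = 0.5 × 9 / 8 = 0.5625 dB.
Output = -5 − 0.5625 = -5.5625 dBu.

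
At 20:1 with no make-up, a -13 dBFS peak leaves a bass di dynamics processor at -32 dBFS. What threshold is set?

Input is 20 dB above T (since output overshoot × R = input overshoot: (-32 − T)·20 = -13 − T gives T = -33 dBFS).
Check: -33 + (-13 − (-33))/20 = -33 + 1 = -32 dBFS. ✓

-33 dBFS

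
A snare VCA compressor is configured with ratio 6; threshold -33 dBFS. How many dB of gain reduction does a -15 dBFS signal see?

-15 dBFS exceeds the threshold by 18 dB.
A 6:1 ratio leaves 3 dB of that excess.
So the signal is attenuated by 18 − 3 = 15 dB.

15 dB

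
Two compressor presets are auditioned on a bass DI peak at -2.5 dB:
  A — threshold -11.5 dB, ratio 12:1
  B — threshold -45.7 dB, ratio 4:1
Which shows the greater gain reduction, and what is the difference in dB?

A: 9 dB over, compressed to 0.75 dB over, so 8.25 dB of GR.
B: 43.2 dB over, compressed to 10.8 dB over, so 32.4 dB of GR.
Difference: 24.15 dB in favour of B.

B, by 24.15 dB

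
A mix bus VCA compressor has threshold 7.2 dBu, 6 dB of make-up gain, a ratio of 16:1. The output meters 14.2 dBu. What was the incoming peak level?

23.2 dBu

Before make-up, the level was 14.2 − 6 = 8.2 dBu.
The compressed level sits 8.2 − 7.2 = 1 dB over threshold.
Undo the ratio: input overshoot = 1 × 16 = 16 dB, giving input = 23.2 dBu.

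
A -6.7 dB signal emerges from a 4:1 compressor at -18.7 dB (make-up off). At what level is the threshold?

-22.7 dB

Input is 16 dB above T (since output overshoot × R = input overshoot: (-18.7 − T)·4 = -6.7 − T gives T = -22.7 dB).
Check: -22.7 + (-6.7 − (-22.7))/4 = -22.7 + 4 = -18.7 dB. ✓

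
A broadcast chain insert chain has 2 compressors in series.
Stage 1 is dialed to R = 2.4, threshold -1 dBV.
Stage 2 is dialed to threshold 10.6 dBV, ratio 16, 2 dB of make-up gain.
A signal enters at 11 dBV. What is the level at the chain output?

6 dBV

Stage 1: 11 dBV is 12 dB over -1 dBV; at 2.4:1 that becomes 5 dB over, giving 4 dBV.
Stage 2: 4 dBV is at or below the 10.6 dBV threshold — no compression; make-up brings it to 6 dBV.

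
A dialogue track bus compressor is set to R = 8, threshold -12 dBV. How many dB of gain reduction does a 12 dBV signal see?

21 dB

Overshoot = 12 − (-12) = 24 dB.
After 8:1 compression the overshoot becomes 24/8 = 3 dB.
So the signal is attenuated by 24 − 3 = 21 dB.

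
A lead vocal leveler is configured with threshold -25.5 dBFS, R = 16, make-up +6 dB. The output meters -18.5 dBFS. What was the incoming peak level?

-9.5 dBFS

Remove make-up: -18.5 − 6 = -24.5 dBFS.
The compressed level sits -24.5 − (-25.5) = 1 dB over threshold.
Undo the ratio: input overshoot = 1 × 16 = 16 dB, giving input = -9.5 dBFS.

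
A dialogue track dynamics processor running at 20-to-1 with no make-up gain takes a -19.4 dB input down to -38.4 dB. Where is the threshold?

Gain reduction = -19.4 − (-38.4) = 19 dB; output overshoot = GR / (R − 1) = 19 / 19 = 1 dB.
Threshold = output − output overshoot = -38.4 − 1 = -39.4 dB.

-39.4 dB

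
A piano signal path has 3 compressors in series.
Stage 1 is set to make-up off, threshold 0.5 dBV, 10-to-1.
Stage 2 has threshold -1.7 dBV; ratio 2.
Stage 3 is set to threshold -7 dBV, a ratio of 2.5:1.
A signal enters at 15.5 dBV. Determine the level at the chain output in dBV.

-4.14 dBV

Stage 1: overshoot 15 dB → 15/10 = 1.5 dB → 2 dBV.
Stage 2: overshoot 3.7 dB → 3.7/2 = 1.85 dB → 0.15 dBV.
Stage 3: 7.15 dB above -7 dBV, reduced 2.5:1 to 2.86 dB above → -4.14 dBV.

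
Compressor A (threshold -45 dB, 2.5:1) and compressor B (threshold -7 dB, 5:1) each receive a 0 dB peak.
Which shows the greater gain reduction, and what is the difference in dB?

A, by 21.4 dB

A: GR = 45 − 45/2.5 = 27 dB.
B: GR = 7 − 7/5 = 5.6 dB.
A reduces 21.4 dB more.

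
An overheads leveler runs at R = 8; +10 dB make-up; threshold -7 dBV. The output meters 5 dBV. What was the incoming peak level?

Before make-up, the level was 5 − 10 = -5 dBV.
The compressed level sits -5 − (-7) = 2 dB over threshold.
Undo the ratio: input overshoot = 2 × 8 = 16 dB, giving input = 9 dBV.

9 dBV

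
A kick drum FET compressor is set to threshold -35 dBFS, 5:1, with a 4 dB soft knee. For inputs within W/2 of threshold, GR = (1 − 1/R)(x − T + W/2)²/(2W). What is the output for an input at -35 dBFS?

x − T + W/2 = -35 − (-35) + 2 = 2.
GR = (1 − 1/5) × 2² / 8 = 0.8 × 4 / 8 = 0.4 dB.
Output = -35 − 0.4 = -35.4 dBFS.

-35.4 dBFS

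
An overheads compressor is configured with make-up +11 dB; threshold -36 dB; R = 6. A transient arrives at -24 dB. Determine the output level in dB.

-23 dB

Overshoot: -24 − (-36) = 12 dB.
At 6:1 the overshoot is divided by 6, leaving 2 dB above threshold.
Output = -36 + 2 = -34 dB; make-up adds 11 dB, giving -23 dB.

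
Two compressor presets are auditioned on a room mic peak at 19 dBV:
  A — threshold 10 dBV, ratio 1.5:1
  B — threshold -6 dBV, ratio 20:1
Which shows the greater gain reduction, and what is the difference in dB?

A: 9 dB over, compressed to 6 dB over, so 3 dB of GR.
B: 25 dB over, compressed to 1.25 dB over, so 23.75 dB of GR.
B applies 20.75 dB more gain reduction.

B, by 20.75 dB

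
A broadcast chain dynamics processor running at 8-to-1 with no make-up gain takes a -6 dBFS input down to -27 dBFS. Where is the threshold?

-30 dBFS

Input is 24 dB above T (since output overshoot × R = input overshoot: (-27 − T)·8 = -6 − T gives T = -30 dBFS).
Check: -30 + (-6 − (-30))/8 = -30 + 3 = -27 dBFS. ✓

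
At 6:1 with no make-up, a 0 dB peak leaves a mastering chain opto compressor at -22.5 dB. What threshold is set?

Let T be the threshold. Output overshoot = (input overshoot)/R, so -22.5 − T = (0 − T)/6.
6·(-22.5 − T) = 0 − T → 5·T = -135 − 0 = -135.
T = -135/5 = -27 dB.

-27 dB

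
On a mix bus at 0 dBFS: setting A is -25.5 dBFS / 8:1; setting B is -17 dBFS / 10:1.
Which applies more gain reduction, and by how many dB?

A: GR = 25.5 − 25.5/8 = 22.3125 dB.
B: GR = 17 − 17/10 = 15.3 dB.
Difference: 7.0125 dB in favour of A.

A, by 7.0125 dB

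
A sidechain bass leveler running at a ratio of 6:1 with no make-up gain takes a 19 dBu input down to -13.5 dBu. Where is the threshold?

Let T be the threshold. Output overshoot = (input overshoot)/R, so -13.5 − T = (19 − T)/6.
6·(-13.5 − T) = 19 − T → 5·T = -81 − 19 = -100.
T = -100/5 = -20 dBu.

-20 dBu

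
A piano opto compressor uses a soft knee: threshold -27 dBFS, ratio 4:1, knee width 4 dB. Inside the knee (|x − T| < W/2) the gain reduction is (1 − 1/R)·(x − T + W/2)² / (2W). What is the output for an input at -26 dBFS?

x − T + W/2 = -26 − (-27) + 2 = 3.
GR = (1 − 1/4) × 3² / 8 = 0.75 × 9 / 8 = 0.84375 dB.
Output = -26 − 0.84375 = -26.84375 dBFS.

-26.84375 dBFS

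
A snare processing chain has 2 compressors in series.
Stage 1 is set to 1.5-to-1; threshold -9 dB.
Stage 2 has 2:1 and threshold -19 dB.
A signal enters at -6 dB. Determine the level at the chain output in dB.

Stage 1: overshoot 3 dB → 3/1.5 = 2 dB → -7 dB.
Stage 2: -7 dB is 12 dB over -19 dB; at 2:1 that becomes 6 dB over, giving -13 dB.

-13 dB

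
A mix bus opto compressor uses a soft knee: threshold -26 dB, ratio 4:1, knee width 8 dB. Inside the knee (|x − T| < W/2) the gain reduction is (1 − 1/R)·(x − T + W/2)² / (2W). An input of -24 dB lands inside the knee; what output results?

x − T + W/2 = -24 − (-26) + 4 = 6.
GR = (1 − 1/4) × 6² / 16 = 0.75 × 36 / 16 = 1.6875 dB.
Output = -24 − 1.6875 = -25.6875 dB.

-25.6875 dB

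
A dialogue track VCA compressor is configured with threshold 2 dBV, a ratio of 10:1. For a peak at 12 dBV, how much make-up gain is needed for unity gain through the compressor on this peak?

The peak compresses to 2 + 10/10 = 3 dBV.
To reach 12 dBV requires 12 − 3 = 9 dB of make-up.

9 dB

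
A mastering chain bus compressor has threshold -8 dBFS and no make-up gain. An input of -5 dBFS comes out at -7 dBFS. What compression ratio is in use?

3:1

Input overshoot = -5 − (-8) = 3 dB; output overshoot = -7 − (-8) = 1 dB.
Ratio = 3 / 1 = 3.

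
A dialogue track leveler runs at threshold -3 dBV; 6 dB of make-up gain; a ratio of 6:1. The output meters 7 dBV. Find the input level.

Stripping the +6 dB make-up gives 1 dBV at the gain stage.
Post-compression overshoot = 1 − (-3) = 4 dB.
Before 6:1 compression the overshoot was 4 × 6 = 24 dB, so input = -3 + 24 = 21 dBV.

21 dBV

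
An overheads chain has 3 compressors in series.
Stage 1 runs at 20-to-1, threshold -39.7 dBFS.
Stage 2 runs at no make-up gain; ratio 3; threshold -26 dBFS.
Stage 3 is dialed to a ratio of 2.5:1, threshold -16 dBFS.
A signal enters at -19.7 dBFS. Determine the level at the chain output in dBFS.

Stage 1: -19.7 dBFS is 20 dB over -39.7 dBFS; at 20:1 that becomes 1 dB over, giving -38.7 dBFS.
Stage 2: -38.7 dBFS ≤ -26 dBFS, so stage 2 doesn't engage; output -38.7 dBFS.
Stage 3: -38.7 dBFS is at or below the -16 dBFS threshold — no compression; output -38.7 dBFS.

-38.7 dBFS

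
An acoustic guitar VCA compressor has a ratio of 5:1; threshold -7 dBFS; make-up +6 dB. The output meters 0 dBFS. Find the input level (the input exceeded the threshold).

-2 dBFS

Before make-up, the level was 0 − 6 = -6 dBFS.
Post-compression overshoot = -6 − (-7) = 1 dB.
Before 5:1 compression the overshoot was 1 × 5 = 5 dB, so input = -7 + 5 = -2 dBFS.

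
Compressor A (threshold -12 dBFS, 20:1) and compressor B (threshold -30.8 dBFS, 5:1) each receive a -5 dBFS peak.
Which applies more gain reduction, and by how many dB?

A: 7 dB over, compressed to 0.35 dB over, so 6.65 dB of GR.
B: 25.8 dB over, compressed to 5.16 dB over, so 20.64 dB of GR.
Difference: 13.99 dB in favour of B.

B, by 13.99 dB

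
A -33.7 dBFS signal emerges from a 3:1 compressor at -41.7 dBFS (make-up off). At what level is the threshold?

-45.7 dBFS

Input is 12 dB above T (since output overshoot × R = input overshoot: (-41.7 − T)·3 = -33.7 − T gives T = -45.7 dBFS).
Check: -45.7 + (-33.7 − (-45.7))/3 = -45.7 + 4 = -41.7 dBFS. ✓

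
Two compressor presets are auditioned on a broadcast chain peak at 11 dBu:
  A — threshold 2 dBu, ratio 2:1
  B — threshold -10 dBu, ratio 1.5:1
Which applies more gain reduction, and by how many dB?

A: GR = 9 − 9/2 = 4.5 dB.
B: GR = 21 − 21/1.5 = 7 dB.
B reduces 2.5 dB more.

B, by 2.5 dB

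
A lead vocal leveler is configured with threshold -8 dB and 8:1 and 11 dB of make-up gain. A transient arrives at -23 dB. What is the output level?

-23 dB is 15 dB below the -8 dB threshold, so no gain reduction is applied.
Make-up gain adds 11 dB: -23 + 11 = -12 dB.

-12 dB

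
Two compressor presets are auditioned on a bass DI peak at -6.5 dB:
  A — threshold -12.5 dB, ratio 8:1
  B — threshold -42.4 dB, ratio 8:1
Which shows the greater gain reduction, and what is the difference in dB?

B, by 26.1625 dB

A: overshoot 6 dB → output overshoot 0.75 dB → GR 5.25 dB.
B: overshoot 35.9 dB → output overshoot 4.4875 dB → GR 31.4125 dB.
B applies 26.1625 dB more gain reduction.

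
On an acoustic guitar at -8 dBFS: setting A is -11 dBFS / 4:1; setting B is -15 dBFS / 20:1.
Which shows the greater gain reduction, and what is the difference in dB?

A: 3 dB over, compressed to 0.75 dB over, so 2.25 dB of GR.
B: 7 dB over, compressed to 0.35 dB over, so 6.65 dB of GR.
Difference: 4.4 dB in favour of B.

B, by 4.4 dB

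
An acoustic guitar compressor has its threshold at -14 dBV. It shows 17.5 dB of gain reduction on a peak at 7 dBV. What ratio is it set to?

6:1

Input overshoot = 7 − (-14) = 21 dB.
Output overshoot = 21 − 17.5 = 3.5 dB.
Ratio = input overshoot / output overshoot = 21 / 3.5 = 6.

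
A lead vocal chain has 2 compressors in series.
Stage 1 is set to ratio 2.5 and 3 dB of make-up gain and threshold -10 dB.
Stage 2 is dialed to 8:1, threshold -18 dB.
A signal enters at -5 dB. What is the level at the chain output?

Stage 1: -5 dB is 5 dB over -10 dB; at 2.5:1 that becomes 2 dB over, giving -8 dB; +3 dB make-up → -5 dB.
Stage 2: 13 dB above -18 dB, reduced 8:1 to 1.625 dB above → -16.375 dB.

-16.375 dB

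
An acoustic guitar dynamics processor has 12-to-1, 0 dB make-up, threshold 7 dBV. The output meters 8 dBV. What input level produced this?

19 dBV

That's 1 dB above the 7 dBV threshold.
Undo the ratio: input overshoot = 1 × 12 = 12 dB, giving input = 19 dBV.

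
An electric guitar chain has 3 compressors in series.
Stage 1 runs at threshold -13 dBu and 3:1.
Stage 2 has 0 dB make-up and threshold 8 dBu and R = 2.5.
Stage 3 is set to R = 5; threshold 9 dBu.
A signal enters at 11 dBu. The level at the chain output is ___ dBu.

-5 dBu

Stage 1: overshoot 24 dB → 24/3 = 8 dB → -5 dBu.
Stage 2: below threshold (-5 ≤ 8); passes unchanged; output -5 dBu.
Stage 3: -5 dBu ≤ 9 dBu, so stage 3 doesn't engage; output -5 dBu.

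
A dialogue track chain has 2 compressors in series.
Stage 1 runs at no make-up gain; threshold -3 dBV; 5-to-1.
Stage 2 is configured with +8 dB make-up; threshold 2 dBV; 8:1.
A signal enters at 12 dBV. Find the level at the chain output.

8 dBV

Stage 1: overshoot 15 dB → 15/5 = 3 dB → 0 dBV.
Stage 2: below threshold (0 ≤ 2); passes unchanged; make-up brings it to 8 dBV.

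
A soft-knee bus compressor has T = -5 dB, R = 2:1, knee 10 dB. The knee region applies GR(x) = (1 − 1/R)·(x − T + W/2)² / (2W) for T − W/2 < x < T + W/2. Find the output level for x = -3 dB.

-4.225 dB

x − T + W/2 = -3 − (-5) + 5 = 7.
GR = (1 − 1/2) × 7² / 20 = 0.5 × 49 / 20 = 1.225 dB.
Output = -3 − 1.225 = -4.225 dB.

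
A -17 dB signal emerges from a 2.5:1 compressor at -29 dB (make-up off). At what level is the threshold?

-37 dB

Input is 20 dB above T (since output overshoot × R = input overshoot: (-29 − T)·2.5 = -17 − T gives T = -37 dB).
Check: -37 + (-17 − (-37))/2.5 = -37 + 8 = -29 dB. ✓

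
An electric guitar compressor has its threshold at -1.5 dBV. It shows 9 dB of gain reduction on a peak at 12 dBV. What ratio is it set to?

3:1

Input overshoot = 12 − (-1.5) = 13.5 dB.
Output overshoot = 13.5 − 9 = 4.5 dB.
Ratio = input overshoot / output overshoot = 13.5 / 4.5 = 3.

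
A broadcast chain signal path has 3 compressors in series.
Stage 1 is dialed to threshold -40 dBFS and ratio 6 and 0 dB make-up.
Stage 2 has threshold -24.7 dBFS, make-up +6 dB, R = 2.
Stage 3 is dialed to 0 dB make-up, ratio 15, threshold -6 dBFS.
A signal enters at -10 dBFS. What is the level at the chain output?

-29 dBFS

Stage 1: overshoot 30 dB → 30/6 = 5 dB → -35 dBFS.
Stage 2: -35 dBFS ≤ -24.7 dBFS, so stage 2 doesn't engage; make-up brings it to -29 dBFS.
Stage 3: -29 dBFS ≤ -6 dBFS, so stage 3 doesn't engage; output -29 dBFS.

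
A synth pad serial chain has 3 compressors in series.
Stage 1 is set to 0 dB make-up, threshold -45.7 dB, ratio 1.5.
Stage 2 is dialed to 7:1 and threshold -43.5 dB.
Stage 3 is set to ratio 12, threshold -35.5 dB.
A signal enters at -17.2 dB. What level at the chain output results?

Stage 1: -17.2 dB is 28.5 dB over -45.7 dB; at 1.5:1 that becomes 19 dB over, giving -26.7 dB.
Stage 2: overshoot 16.8 dB → 16.8/7 = 2.4 dB → -41.1 dB.
Stage 3: -41.1 dB ≤ -35.5 dB, so stage 3 doesn't engage; output -41.1 dB.

-41.1 dB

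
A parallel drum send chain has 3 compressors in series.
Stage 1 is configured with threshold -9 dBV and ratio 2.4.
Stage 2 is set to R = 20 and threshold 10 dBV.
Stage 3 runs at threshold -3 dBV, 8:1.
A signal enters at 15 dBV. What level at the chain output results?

-2.5 dBV

Stage 1: 24 dB above -9 dBV, reduced 2.4:1 to 10 dB above → 1 dBV.
Stage 2: below threshold (1 ≤ 10); passes unchanged; output 1 dBV.
Stage 3: 4 dB above -3 dBV, reduced 8:1 to 0.5 dB above → -2.5 dBV.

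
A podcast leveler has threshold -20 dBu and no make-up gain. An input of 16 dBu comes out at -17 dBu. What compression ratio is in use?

12:1

Input overshoot = 16 − (-20) = 36 dB; output overshoot = -17 − (-20) = 3 dB.
Ratio = 36 / 3 = 12.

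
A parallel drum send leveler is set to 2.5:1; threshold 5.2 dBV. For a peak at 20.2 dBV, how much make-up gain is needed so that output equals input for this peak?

9 dB

The peak compresses to 5.2 + 15/2.5 = 11.2 dBV.
To reach 20.2 dBV requires 20.2 − 11.2 = 9 dB of make-up.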